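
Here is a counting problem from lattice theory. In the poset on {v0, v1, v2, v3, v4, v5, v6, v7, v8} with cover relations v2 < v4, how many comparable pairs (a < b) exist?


A comparable pair {a,b} has a < b or b < a in the order.
Count unordered pairs where one element is strictly below the other.
Examples: {v2,v4}
Total comparable pairs: 1


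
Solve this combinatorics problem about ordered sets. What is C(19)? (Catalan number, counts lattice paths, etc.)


C(n) = C(2n, n) / (n+1).
C(38, 19) = 35345263800
C(19) = 35345263800 / 20 = 1767263190


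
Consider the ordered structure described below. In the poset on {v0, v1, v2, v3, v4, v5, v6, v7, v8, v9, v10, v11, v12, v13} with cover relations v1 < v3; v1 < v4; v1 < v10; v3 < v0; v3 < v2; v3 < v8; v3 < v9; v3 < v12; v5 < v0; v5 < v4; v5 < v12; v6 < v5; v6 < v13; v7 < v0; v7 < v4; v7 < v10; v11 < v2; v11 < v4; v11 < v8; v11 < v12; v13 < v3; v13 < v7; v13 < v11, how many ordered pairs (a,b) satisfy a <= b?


The order relation is {(a,b) : a <= b}, reflexive so it includes (a,a).
Examples: (v0,v0), (v1,v0), (v1,v1), (v1,v10), (v1,v12), ...
Total ordered pairs: 59


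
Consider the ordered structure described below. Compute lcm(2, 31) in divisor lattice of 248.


In a divisor lattice, join = lcm (least common multiple).
gcd(2,31) = 1
lcm(2,31) = 2*31/gcd = 62/1 = 62


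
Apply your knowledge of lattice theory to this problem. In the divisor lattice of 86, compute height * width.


Height = length of longest chain minus 1; width = size of largest antichain.
A maximum chain: 1 | 43 | 86  (height 2).
A maximum antichain: {2, 43}  (width 2).
Product = 2 * 2 = 4


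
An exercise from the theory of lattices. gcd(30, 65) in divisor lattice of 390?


Meet=gcd.
gcd(30,65)=5


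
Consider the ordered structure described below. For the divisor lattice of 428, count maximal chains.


A maximal chain goes from the minimum element to a maximal element via cover relations.
Counting all min-to-max paths in the cover graph.
Total maximal chains: 3


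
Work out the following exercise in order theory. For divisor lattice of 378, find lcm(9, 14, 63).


In a divisor lattice, join = lcm (least common multiple).
Compute lcm iteratively: start with first element, then lcm(current, next).
Elements: [9, 14, 63]
lcm(9,14) = 126
lcm(126,63) = 126
Final lcm = 126


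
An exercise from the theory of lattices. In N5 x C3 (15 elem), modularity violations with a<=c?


Modular law: if a <= c then a v (b ^ c) = (a v b) ^ c.
Check all triples (a,b,c) with a <= c among 15 elements.
  e.g. a=(a,0), b=(c,0), c=(b,0): lhs=(a,0) != rhs=(b,0)
  e.g. a=(a,0), b=(c,1), c=(b,0): lhs=(a,0) != rhs=(b,0)
Total violating triples: 18


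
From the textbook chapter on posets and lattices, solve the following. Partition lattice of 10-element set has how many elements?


B(n) = number of set partitions of an n-element set.
B(n) satisfies the recurrence: B(n+1) = sum_k C(n,k)*B(k).
B(10) = 115975


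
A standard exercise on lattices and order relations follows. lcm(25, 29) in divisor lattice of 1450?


Join=lcm.
gcd(25,29)=1
lcm=725


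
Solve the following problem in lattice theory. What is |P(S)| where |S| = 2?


Power set = 2^n.
2^2 = 4


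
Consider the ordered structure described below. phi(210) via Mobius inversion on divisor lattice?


phi(n) = n * prod_{p|n} (1 - 1/p).
Prime divisors of 210: [2, 3, 5, 7]
phi(210) = 210 * (1 - 1/2) * (1 - 1/3) * (1 - 1/5) * (1 - 1/7)
phi(210) = 48


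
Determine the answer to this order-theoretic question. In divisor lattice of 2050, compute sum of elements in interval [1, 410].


Interval [1,410] in divisors of 2050: [1, 2, 5, 10, 41, 82, 205, 410]
Sum = 756


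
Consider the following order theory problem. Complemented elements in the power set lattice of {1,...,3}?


An element a is complemented if some b has a meet b = bottom, a join b = top.
every subset A has complement S\A, so all elements are complemented.
Complemented elements: {}, {1}, {2}, {3}, {1,2}, {1,3}, ... (2 more)
Count: 8


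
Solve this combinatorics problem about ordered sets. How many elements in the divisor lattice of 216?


Divisors of 216: [1, 2, 3, 4, 6, 8, 9, 12, 18, 24, 27, 36, 54, 72, 108, 216]
Count: 16


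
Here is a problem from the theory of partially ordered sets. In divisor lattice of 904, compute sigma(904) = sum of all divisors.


sigma(n) = sum of divisors.
Divisors of 904: [1, 2, 4, 8, 113, 226, 452, 904]
Sum = 1710


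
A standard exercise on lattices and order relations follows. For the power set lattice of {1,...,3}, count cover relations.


A cover relation a -< b holds when a < b with no c strictly between.
Cover relations:
  {} -< {1}
  {} -< {2}
  {} -< {3}
  {1} -< {1,2}
  {1} -< {1,3}
  {2} -< {1,2}
  {2} -< {2,3}
  {3} -< {1,3}
  ...4 more
Total: 12


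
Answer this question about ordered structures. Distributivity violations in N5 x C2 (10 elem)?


Distributive law: a ^ (b v c) = (a ^ b) v (a ^ c).
Check all 10^3 = 1000 ordered triples (a,b,c).
  e.g. a=(b,0), b=(a,0), c=(c,0): lhs=(b,0) != rhs=(a,0)
  e.g. a=(b,0), b=(a,0), c=(c,1): lhs=(b,0) != rhs=(a,0)
Total violating triples: 16


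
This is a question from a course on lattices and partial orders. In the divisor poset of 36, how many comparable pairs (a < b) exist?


A comparable pair {a,b} has a < b or b < a in the order.
Count unordered pairs where one element is strictly below the other.
Examples: {1,2}, {1,3}, {1,4}, {1,6}, ...
Total comparable pairs: 27


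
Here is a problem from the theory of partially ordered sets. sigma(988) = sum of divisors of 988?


sigma(n) = sum of divisors.
Divisors of 988: [1, 2, 4, 13, 19, 26, 38, 52, 76, 247, 494, 988]
Sum = 1960


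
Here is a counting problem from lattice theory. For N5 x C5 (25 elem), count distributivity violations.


Distributive law: a ^ (b v c) = (a ^ b) v (a ^ c).
Check all 25^3 = 15625 ordered triples (a,b,c).
  e.g. a=(b,0), b=(a,0), c=(c,0): lhs=(b,0) != rhs=(a,0)
  e.g. a=(b,0), b=(a,0), c=(c,1): lhs=(b,0) != rhs=(a,0)
Total violating triples: 250


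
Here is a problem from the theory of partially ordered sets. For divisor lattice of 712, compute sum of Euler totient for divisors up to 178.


Divisors of 712 up to 178: [1, 2, 4, 8, 89, 178]
phi values: [1, 1, 2, 4, 88, 88]
Sum = 184


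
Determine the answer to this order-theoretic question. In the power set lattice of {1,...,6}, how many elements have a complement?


An element a is complemented if some b has a meet b = bottom, a join b = top.
every subset A has complement S\A, so all elements are complemented.
Complemented elements: {}, {1}, {2}, {3}, {4}, {5}, ... (58 more)
Count: 64


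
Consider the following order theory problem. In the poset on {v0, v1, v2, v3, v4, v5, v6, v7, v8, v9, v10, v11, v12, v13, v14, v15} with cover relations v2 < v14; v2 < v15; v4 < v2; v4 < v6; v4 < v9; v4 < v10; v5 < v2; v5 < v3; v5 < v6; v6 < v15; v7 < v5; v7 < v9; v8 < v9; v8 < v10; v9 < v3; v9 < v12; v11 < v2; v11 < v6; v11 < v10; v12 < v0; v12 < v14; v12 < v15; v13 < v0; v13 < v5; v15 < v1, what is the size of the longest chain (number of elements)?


A chain is a totally ordered subset; we count the number of elements in a maximum chain.
Compute, for each element x, the size of the longest chain ending at x:
  v4: 1
  v7: 1
  v8: 1
  v11: 1
  v13: 1
  v5: 2
  ...
A maximum chain: v7 < v5 < v2 < v15 < v1
Number of elements in the longest chain: 5


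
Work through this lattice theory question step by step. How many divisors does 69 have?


Divisors of 69: [1, 3, 23, 69]
Count: 4


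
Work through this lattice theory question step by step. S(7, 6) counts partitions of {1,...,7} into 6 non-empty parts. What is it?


S(n,k) = k*S(n-1,k) + S(n-1,k-1).
S(6,6) = 1, S(6,5) = 15
S(7,6) = 6*1 + 15 = 6 + 15
S(7,6) = 21


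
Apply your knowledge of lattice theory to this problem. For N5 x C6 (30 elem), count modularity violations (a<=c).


Modular law: if a <= c then a v (b ^ c) = (a v b) ^ c.
Check all triples (a,b,c) with a <= c among 30 elements.
  e.g. a=(a,0), b=(c,0), c=(b,0): lhs=(a,0) != rhs=(b,0)
  e.g. a=(a,0), b=(c,1), c=(b,0): lhs=(a,0) != rhs=(b,0)
Total violating triples: 126


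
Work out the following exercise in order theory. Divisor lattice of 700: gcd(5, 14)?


Meet=gcd.
gcd(5,14)=1


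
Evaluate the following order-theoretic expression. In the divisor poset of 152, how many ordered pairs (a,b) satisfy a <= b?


The order relation is {(a,b) : a <= b}, reflexive so it includes (a,a).
Examples: (1,1), (1,152), (1,19), (1,2), (1,38), ...
Total ordered pairs: 30


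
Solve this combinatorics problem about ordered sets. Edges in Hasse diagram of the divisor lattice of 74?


A cover relation a -< b holds when a < b with no c strictly between.
Cover relations:
  1 -< 2
  1 -< 37
  2 -< 74
  37 -< 74
Total: 4


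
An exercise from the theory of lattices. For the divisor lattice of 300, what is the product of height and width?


Height = length of longest chain minus 1; width = size of largest antichain.
A maximum chain: 1 | 5 | 25 | 75 | 150 | 300  (height 5).
A maximum antichain: {4, 6, 10, 15, 25}  (width 5).
Product = 5 * 5 = 25


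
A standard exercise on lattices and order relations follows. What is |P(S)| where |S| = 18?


Power set = 2^n.
2^18 = 262144


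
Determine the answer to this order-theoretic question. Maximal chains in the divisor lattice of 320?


A maximal chain goes from the minimum element to a maximal element via cover relations.
Counting all min-to-max paths in the cover graph.
Total maximal chains: 7


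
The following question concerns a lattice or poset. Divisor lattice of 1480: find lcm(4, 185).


In a divisor lattice, join = lcm (least common multiple).
gcd(4,185) = 1
lcm(4,185) = 4*185/gcd = 740/1 = 740


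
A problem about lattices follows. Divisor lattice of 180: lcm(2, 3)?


Join=lcm.
gcd(2,3)=1
lcm=6


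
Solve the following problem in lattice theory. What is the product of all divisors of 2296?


Divisors of 2296: [1, 2, 4, 7, 8, 14, 28, 41, 56, 82, 164, 287, 328, 574, 1148, 2296]
Product = n^(d(n)/2) = 2296^(16/2)
Product = 772280501280116853950119936


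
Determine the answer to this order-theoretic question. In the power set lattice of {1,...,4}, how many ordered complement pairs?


Complement pair (a,b): a meet b = bottom, a join b = top.
Here: A intersect B = {} and A union B = {1,...,4}.
Pairs found: ({},{1,2,3,4}), ({1},{2,3,4}), ({2},{1,3,4}), ({3},{1,2,4}), ... (12 more)
Total ordered pairs: 16


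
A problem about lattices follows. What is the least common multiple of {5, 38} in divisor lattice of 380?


In a divisor lattice, join = lcm (least common multiple).
Compute lcm iteratively: start with first element, then lcm(current, next).
Elements: [5, 38]
lcm(5,38) = 190
Final lcm = 190


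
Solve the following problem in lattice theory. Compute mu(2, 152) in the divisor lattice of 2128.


In a divisor lattice, mu(a,b) = mu(b/a) where mu is the classical Mobius function.
b/a = 152/2 = 76
Prime factorization of 76: primes [2, 19]
76 is not squarefree, so mu(76) = 0


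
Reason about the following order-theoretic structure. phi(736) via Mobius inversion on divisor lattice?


phi(n) = n * prod_{p|n} (1 - 1/p).
Prime divisors of 736: [2, 23]
phi(736) = 736 * (1 - 1/2) * (1 - 1/23)
phi(736) = 352


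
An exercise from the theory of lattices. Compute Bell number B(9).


B(n) = number of set partitions of an n-element set.
B(n) satisfies the recurrence: B(n+1) = sum_k C(n,k)*B(k).
B(9) = 21147


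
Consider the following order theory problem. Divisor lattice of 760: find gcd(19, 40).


In a divisor lattice, meet = gcd (greatest common divisor).
By Euclidean algorithm or factoring: gcd(19,40) = 1


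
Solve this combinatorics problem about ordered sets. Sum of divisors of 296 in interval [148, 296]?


Interval [148,296] in divisors of 296: [148, 296]
Sum = 444


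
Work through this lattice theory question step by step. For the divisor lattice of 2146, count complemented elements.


An element a is complemented if some b has a meet b = bottom, a join b = top.
a is complemented iff gcd(a, n/a)=1, i.e. a is a unitary divisor of 2146.
Complemented elements: 1, 2, 29, 37, 58, 74, ... (2 more)
Count: 8


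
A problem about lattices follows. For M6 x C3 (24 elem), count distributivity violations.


Distributive law: a ^ (b v c) = (a ^ b) v (a ^ c).
Check all 24^3 = 13824 ordered triples (a,b,c).
  e.g. a=(a1,0), b=(a2,0), c=(a3,0): lhs=(a1,0) != rhs=(0,0)
  e.g. a=(a1,0), b=(a2,0), c=(a3,1): lhs=(a1,0) != rhs=(0,0)
Total violating triples: 3240


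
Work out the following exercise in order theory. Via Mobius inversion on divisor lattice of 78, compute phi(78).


phi(n) = n * prod_{p|n} (1 - 1/p).
Prime divisors of 78: [2, 3, 13]
phi(78) = 78 * (1 - 1/2) * (1 - 1/3) * (1 - 1/13)
phi(78) = 24


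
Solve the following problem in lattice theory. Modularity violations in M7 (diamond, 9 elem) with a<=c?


Modular law: if a <= c then a v (b ^ c) = (a v b) ^ c.
Check all triples (a,b,c) with a <= c among 9 elements.
This lattice is modular (diamonds M_m and their chain-products are modular).
Total violating triples: 0


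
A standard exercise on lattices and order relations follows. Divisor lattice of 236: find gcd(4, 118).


In a divisor lattice, meet = gcd (greatest common divisor).
By Euclidean algorithm or factoring: gcd(4,118) = 2


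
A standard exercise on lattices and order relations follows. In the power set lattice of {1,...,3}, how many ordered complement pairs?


Complement pair (a,b): a meet b = bottom, a join b = top.
Here: A intersect B = {} and A union B = {1,...,3}.
Pairs found: ({},{1,2,3}), ({1},{2,3}), ({2},{1,3}), ({3},{1,2}), ... (4 more)
Total ordered pairs: 8


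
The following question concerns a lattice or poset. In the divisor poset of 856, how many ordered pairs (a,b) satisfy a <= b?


The order relation is {(a,b) : a <= b}, reflexive so it includes (a,a).
Examples: (1,1), (1,107), (1,2), (1,214), (1,4), ...
Total ordered pairs: 30


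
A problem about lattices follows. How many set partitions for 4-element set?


B(n) = number of set partitions of an n-element set.
B(n) satisfies the recurrence: B(n+1) = sum_k C(n,k)*B(k).
B(4) = 15


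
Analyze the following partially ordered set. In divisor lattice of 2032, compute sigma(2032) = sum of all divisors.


sigma(n) = sum of divisors.
Divisors of 2032: [1, 2, 4, 8, 16, 127, 254, 508, 1016, 2032]
Sum = 3968


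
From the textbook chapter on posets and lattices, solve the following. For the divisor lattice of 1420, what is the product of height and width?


Height = length of longest chain minus 1; width = size of largest antichain.
A maximum chain: 1 | 71 | 355 | 710 | 1420  (height 4).
A maximum antichain: {4, 10, 142, 355}  (width 4).
Product = 4 * 4 = 16


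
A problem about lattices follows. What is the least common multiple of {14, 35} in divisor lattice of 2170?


In a divisor lattice, join = lcm (least common multiple).
Compute lcm iteratively: start with first element, then lcm(current, next).
Elements: [14, 35]
lcm(14,35) = 70
Final lcm = 70


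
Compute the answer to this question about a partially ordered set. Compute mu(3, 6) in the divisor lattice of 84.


In a divisor lattice, mu(a,b) = mu(b/a) where mu is the classical Mobius function.
b/a = 6/3 = 2
Prime factorization of 2: primes [2]
2 is squarefree with 1 prime factor(s), so mu(2) = (-1)^1 = -1


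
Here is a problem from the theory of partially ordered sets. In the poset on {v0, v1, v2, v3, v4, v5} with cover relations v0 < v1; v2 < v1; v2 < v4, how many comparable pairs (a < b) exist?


A comparable pair {a,b} has a < b or b < a in the order.
Count unordered pairs where one element is strictly below the other.
Examples: {v0,v1}, {v1,v2}, {v2,v4}
Total comparable pairs: 3


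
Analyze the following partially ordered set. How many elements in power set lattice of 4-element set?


Power set = 2^n.
2^4 = 16


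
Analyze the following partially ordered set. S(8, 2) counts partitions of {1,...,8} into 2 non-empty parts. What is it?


S(n,k) = k*S(n-1,k) + S(n-1,k-1).
S(7,2) = 63, S(7,1) = 1
S(8,2) = 2*63 + 1 = 126 + 1
S(8,2) = 127


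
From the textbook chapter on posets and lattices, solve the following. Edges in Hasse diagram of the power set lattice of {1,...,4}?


A cover relation a -< b holds when a < b with no c strictly between.
Cover relations:
  {} -< {1}
  {} -< {2}
  {} -< {3}
  {} -< {4}
  {1} -< {1,2}
  {1} -< {1,3}
  {1} -< {1,4}
  {2} -< {1,2}
  ...24 more
Total: 32


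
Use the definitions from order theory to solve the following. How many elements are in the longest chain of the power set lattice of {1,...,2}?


A chain is a totally ordered subset; we count the number of elements in a maximum chain.
Compute, for each element x, the size of the longest chain ending at x:
  {}: 1
  {1}: 2
  {2}: 2
  {1,2}: 3
A maximum chain: {} < {1} < {1,2}
Number of elements in the longest chain: 3


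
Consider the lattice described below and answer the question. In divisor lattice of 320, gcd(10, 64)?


Meet=gcd.
gcd(10,64)=2


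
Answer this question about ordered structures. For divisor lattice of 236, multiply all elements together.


Divisors of 236: [1, 2, 4, 59, 118, 236]
Product = n^(d(n)/2) = 236^(6/2)
Product = 13144256


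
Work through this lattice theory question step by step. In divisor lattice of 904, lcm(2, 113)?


Join=lcm.
gcd(2,113)=1
lcm=226


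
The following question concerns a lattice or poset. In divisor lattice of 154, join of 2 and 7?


In a divisor lattice, join = lcm (least common multiple).
gcd(2,7) = 1
lcm(2,7) = 2*7/gcd = 14/1 = 14


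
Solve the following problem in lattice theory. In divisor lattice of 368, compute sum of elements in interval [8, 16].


Interval [8,16] in divisors of 368: [8, 16]
Sum = 24


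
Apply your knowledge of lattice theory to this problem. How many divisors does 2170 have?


Divisors of 2170: [1, 2, 5, 7, 10, 14, 31, 35, 62, 70, 155, 217, 310, 434, 1085, 2170]
Count: 16


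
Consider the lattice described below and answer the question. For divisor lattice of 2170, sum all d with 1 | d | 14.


Interval [1,14] in divisors of 2170: [1, 2, 7, 14]
Sum = 24


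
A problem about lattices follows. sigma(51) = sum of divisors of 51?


sigma(n) = sum of divisors.
Divisors of 51: [1, 3, 17, 51]
Sum = 72


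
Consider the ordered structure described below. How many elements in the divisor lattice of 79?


Divisors of 79: [1, 79]
Count: 2


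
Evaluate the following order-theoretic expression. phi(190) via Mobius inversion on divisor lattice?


phi(n) = n * prod_{p|n} (1 - 1/p).
Prime divisors of 190: [2, 5, 19]
phi(190) = 190 * (1 - 1/2) * (1 - 1/5) * (1 - 1/19)
phi(190) = 72


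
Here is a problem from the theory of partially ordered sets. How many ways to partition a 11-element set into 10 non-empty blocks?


S(n,k) = k*S(n-1,k) + S(n-1,k-1).
S(10,10) = 1, S(10,9) = 45
S(11,10) = 10*1 + 45 = 10 + 45
S(11,10) = 55


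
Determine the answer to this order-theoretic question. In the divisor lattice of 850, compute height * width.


Height = length of longest chain minus 1; width = size of largest antichain.
A maximum chain: 1 | 17 | 85 | 425 | 850  (height 4).
A maximum antichain: {10, 25, 34, 85}  (width 4).
Product = 4 * 4 = 16


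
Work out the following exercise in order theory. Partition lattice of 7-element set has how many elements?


B(n) = number of set partitions of an n-element set.
B(n) satisfies the recurrence: B(n+1) = sum_k C(n,k)*B(k).
B(7) = 877


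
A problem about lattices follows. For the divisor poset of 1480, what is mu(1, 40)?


In a divisor lattice, mu(a,b) = mu(b/a) where mu is the classical Mobius function.
b/a = 40/1 = 40
Prime factorization of 40: primes [2, 5]
40 is not squarefree, so mu(40) = 0


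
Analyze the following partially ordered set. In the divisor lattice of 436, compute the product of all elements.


Divisors of 436: [1, 2, 4, 109, 218, 436]
Product = n^(d(n)/2) = 436^(6/2)
Product = 82881856


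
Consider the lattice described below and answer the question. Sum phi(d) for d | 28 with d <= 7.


Divisors of 28 up to 7: [1, 2, 4, 7]
phi values: [1, 1, 2, 6]
Sum = 10


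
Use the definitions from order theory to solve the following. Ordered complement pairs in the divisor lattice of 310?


Complement pair (a,b): a meet b = bottom, a join b = top.
Here: gcd(a,b)=1 and lcm(a,b)=310, i.e. a*b=310 with a,b coprime.
Pairs found: (1,310), (2,155), (5,62), (10,31), ... (4 more)
Total ordered pairs: 8


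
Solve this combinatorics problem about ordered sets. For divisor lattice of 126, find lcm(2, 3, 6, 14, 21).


In a divisor lattice, join = lcm (least common multiple).
Compute lcm iteratively: start with first element, then lcm(current, next).
Elements: [2, 3, 6, 14, 21]
lcm(2,3) = 6
lcm(6,6) = 6
lcm(6,14) = 42
lcm(42,21) = 42
Final lcm = 42


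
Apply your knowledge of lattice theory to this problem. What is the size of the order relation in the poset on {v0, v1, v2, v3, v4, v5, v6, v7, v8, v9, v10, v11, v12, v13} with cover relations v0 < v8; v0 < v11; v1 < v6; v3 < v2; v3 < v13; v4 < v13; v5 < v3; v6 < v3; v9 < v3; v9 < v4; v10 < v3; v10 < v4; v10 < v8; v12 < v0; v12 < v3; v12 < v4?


The order relation is {(a,b) : a <= b}, reflexive so it includes (a,a).
Examples: (v0,v0), (v0,v11), (v0,v8), (v1,v1), (v1,v13), ...
Total ordered pairs: 45


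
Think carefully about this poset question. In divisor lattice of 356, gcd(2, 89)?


Meet=gcd.
gcd(2,89)=1


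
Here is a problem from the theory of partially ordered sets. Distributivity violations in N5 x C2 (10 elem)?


Distributive law: a ^ (b v c) = (a ^ b) v (a ^ c).
Check all 10^3 = 1000 ordered triples (a,b,c).
  e.g. a=(b,0), b=(a,0), c=(c,0): lhs=(b,0) != rhs=(a,0)
  e.g. a=(b,0), b=(a,0), c=(c,1): lhs=(b,0) != rhs=(a,0)
Total violating triples: 16


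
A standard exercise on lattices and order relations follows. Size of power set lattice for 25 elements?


Power set = 2^n.
2^25 = 33554432


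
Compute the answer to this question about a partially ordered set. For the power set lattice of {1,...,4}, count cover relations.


A cover relation a -< b holds when a < b with no c strictly between.
Cover relations:
  {} -< {1}
  {} -< {2}
  {} -< {3}
  {} -< {4}
  {1} -< {1,2}
  {1} -< {1,3}
  {1} -< {1,4}
  {2} -< {1,2}
  ...24 more
Total: 32


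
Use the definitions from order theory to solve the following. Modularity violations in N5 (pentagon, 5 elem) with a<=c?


Modular law: if a <= c then a v (b ^ c) = (a v b) ^ c.
Check all triples (a,b,c) with a <= c among 5 elements.
  e.g. a=a, b=c, c=b: lhs=a != rhs=b
Total violating triples: 1


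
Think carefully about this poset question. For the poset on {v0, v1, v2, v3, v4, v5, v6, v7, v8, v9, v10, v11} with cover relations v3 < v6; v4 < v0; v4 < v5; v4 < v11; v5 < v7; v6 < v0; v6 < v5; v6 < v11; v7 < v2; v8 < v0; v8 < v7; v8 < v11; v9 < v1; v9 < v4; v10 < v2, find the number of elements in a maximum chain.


A chain is a totally ordered subset; we count the number of elements in a maximum chain.
Compute, for each element x, the size of the longest chain ending at x:
  v3: 1
  v8: 1
  v9: 1
  v10: 1
  v1: 2
  v4: 2
  ...
A maximum chain: v9 < v4 < v5 < v7 < v2
Number of elements in the longest chain: 5


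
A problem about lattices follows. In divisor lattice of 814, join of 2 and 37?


In a divisor lattice, join = lcm (least common multiple).
gcd(2,37) = 1
lcm(2,37) = 2*37/gcd = 74/1 = 74


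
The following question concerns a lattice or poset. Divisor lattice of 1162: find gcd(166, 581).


In a divisor lattice, meet = gcd (greatest common divisor).
By Euclidean algorithm or factoring: gcd(166,581) = 83


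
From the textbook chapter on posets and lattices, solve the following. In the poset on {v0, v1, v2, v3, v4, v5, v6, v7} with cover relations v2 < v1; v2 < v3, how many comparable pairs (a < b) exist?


A comparable pair {a,b} has a < b or b < a in the order.
Count unordered pairs where one element is strictly below the other.
Examples: {v1,v2}, {v2,v3}
Total comparable pairs: 2


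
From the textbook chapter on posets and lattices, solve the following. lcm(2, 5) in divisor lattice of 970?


Join=lcm.
gcd(2,5)=1
lcm=10


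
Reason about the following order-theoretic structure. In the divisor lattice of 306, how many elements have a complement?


An element a is complemented if some b has a meet b = bottom, a join b = top.
a is complemented iff gcd(a, n/a)=1, i.e. a is a unitary divisor of 306.
Complemented elements: 1, 2, 9, 17, 18, 34, ... (2 more)
Count: 8


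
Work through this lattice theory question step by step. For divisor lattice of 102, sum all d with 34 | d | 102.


Interval [34,102] in divisors of 102: [34, 102]
Sum = 136


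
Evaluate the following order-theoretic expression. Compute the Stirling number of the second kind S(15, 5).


S(n,k) = k*S(n-1,k) + S(n-1,k-1).
S(14,5) = 40075035, S(14,4) = 10391745
S(15,5) = 5*40075035 + 10391745 = 200375175 + 10391745
S(15,5) = 210766920


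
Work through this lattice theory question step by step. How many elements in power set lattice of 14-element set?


Power set = 2^n.
2^14 = 16384


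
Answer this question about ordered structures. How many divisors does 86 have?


Divisors of 86: [1, 2, 43, 86]
Count: 4


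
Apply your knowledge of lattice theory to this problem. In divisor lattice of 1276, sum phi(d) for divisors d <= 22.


Divisors of 1276 up to 22: [1, 2, 4, 11, 22]
phi values: [1, 1, 2, 10, 10]
Sum = 24


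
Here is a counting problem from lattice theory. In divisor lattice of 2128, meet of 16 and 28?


In a divisor lattice, meet = gcd (greatest common divisor).
By Euclidean algorithm or factoring: gcd(16,28) = 4


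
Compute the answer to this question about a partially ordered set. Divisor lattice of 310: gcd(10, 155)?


Meet=gcd.
gcd(10,155)=5


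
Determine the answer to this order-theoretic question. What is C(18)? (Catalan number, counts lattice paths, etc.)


C(n) = C(2n, n) / (n+1).
C(36, 18) = 9075135300
C(18) = 9075135300 / 19 = 477638700


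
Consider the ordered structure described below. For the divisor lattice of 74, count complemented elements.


An element a is complemented if some b has a meet b = bottom, a join b = top.
a is complemented iff gcd(a, n/a)=1, i.e. a is a unitary divisor of 74.
Complemented elements: 1, 2, 37, 74
Count: 4


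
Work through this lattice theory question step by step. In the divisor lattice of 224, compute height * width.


Height = length of longest chain minus 1; width = size of largest antichain.
A maximum chain: 1 | 7 | 14 | 28 | 56 | 112 | 224  (height 6).
A maximum antichain: {2, 7}  (width 2).
Product = 6 * 2 = 12


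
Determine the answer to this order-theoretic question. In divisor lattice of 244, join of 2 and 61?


In a divisor lattice, join = lcm (least common multiple).
gcd(2,61) = 1
lcm(2,61) = 2*61/gcd = 122/1 = 122


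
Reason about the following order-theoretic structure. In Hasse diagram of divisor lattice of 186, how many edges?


A cover relation a -< b holds when a < b with no c strictly between.
Cover relations:
  1 -< 2
  1 -< 3
  1 -< 31
  2 -< 6
  2 -< 62
  3 -< 6
  3 -< 93
  6 -< 186
  ...4 more
Total: 12


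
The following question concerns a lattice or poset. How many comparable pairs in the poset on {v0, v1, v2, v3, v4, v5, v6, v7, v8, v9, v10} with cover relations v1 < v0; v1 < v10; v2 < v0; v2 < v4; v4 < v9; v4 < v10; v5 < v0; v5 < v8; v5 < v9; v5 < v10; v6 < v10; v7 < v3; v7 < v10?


A comparable pair {a,b} has a < b or b < a in the order.
Count unordered pairs where one element is strictly below the other.
Examples: {v0,v1}, {v0,v2}, {v0,v5}, {v1,v10}, ...
Total comparable pairs: 15


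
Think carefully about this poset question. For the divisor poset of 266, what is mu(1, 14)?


In a divisor lattice, mu(a,b) = mu(b/a) where mu is the classical Mobius function.
b/a = 14/1 = 14
Prime factorization of 14: primes [2, 7]
14 is squarefree with 2 prime factor(s), so mu(14) = (-1)^2 = 1


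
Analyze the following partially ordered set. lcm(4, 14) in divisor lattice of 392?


Join=lcm.
gcd(4,14)=2
lcm=28


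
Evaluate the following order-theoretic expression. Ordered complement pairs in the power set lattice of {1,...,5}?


Complement pair (a,b): a meet b = bottom, a join b = top.
Here: A intersect B = {} and A union B = {1,...,5}.
Pairs found: ({},{1,2,3,4,5}), ({1},{2,3,4,5}), ({2},{1,3,4,5}), ({3},{1,2,4,5}), ... (28 more)
Total ordered pairs: 32


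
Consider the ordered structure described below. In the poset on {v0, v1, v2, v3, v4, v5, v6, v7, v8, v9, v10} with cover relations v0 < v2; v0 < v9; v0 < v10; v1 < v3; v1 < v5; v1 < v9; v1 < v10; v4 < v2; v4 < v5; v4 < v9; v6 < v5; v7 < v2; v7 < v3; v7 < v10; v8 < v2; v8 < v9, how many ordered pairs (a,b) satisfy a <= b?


The order relation is {(a,b) : a <= b}, reflexive so it includes (a,a).
Examples: (v0,v0), (v0,v10), (v0,v2), (v0,v9), (v1,v1), ...
Total ordered pairs: 27


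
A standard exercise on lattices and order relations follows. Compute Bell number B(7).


B(n) = number of set partitions of an n-element set.
B(n) satisfies the recurrence: B(n+1) = sum_k C(n,k)*B(k).
B(7) = 877


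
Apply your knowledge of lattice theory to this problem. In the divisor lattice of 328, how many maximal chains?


A maximal chain goes from the minimum element to a maximal element via cover relations.
Counting all min-to-max paths in the cover graph.
Total maximal chains: 4


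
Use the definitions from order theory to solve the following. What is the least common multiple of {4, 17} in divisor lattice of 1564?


In a divisor lattice, join = lcm (least common multiple).
Compute lcm iteratively: start with first element, then lcm(current, next).
Elements: [4, 17]
lcm(4,17) = 68
Final lcm = 68


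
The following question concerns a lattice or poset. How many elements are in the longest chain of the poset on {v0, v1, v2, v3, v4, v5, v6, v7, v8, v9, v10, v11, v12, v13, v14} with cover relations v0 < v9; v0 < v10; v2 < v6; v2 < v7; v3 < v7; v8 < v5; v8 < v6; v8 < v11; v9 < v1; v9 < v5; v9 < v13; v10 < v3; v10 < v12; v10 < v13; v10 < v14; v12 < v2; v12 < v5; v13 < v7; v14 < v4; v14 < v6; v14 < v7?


A chain is a totally ordered subset; we count the number of elements in a maximum chain.
Compute, for each element x, the size of the longest chain ending at x:
  v0: 1
  v8: 1
  v9: 2
  v10: 2
  v11: 2
  v1: 3
  ...
A maximum chain: v0 < v10 < v12 < v2 < v6
Number of elements in the longest chain: 5


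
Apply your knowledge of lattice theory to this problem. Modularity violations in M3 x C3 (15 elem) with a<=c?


Modular law: if a <= c then a v (b ^ c) = (a v b) ^ c.
Check all triples (a,b,c) with a <= c among 15 elements.
This lattice is modular (diamonds M_m and their chain-products are modular).
Total violating triples: 0


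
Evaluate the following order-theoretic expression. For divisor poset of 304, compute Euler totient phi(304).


phi(n) = n * prod_{p|n} (1 - 1/p).
Prime divisors of 304: [2, 19]
phi(304) = 304 * (1 - 1/2) * (1 - 1/19)
phi(304) = 144


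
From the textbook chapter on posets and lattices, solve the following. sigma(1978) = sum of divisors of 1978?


sigma(n) = sum of divisors.
Divisors of 1978: [1, 2, 23, 43, 46, 86, 989, 1978]
Sum = 3168


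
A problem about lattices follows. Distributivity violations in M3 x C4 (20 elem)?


Distributive law: a ^ (b v c) = (a ^ b) v (a ^ c).
Check all 20^3 = 8000 ordered triples (a,b,c).
  e.g. a=(a1,0), b=(a2,0), c=(a3,0): lhs=(a1,0) != rhs=(0,0)
  e.g. a=(a1,0), b=(a2,0), c=(a3,1): lhs=(a1,0) != rhs=(0,0)
Total violating triples: 384


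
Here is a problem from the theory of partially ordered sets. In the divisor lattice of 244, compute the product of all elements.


Divisors of 244: [1, 2, 4, 61, 122, 244]
Product = n^(d(n)/2) = 244^(6/2)
Product = 14526784


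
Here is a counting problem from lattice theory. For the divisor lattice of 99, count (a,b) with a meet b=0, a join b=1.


Complement pair (a,b): a meet b = bottom, a join b = top.
Here: gcd(a,b)=1 and lcm(a,b)=99, i.e. a*b=99 with a,b coprime.
Pairs found: (1,99), (9,11), (11,9), (99,1)
Total ordered pairs: 4


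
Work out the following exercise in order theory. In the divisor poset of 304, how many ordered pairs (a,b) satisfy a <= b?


The order relation is {(a,b) : a <= b}, reflexive so it includes (a,a).
Examples: (1,1), (1,152), (1,16), (1,19), (1,2), ...
Total ordered pairs: 45


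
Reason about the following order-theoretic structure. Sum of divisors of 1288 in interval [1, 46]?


Interval [1,46] in divisors of 1288: [1, 2, 23, 46]
Sum = 72


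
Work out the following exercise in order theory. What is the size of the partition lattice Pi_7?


B(n) = number of set partitions of an n-element set.
B(n) satisfies the recurrence: B(n+1) = sum_k C(n,k)*B(k).
B(7) = 877


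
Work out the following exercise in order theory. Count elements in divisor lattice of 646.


Divisors of 646: [1, 2, 17, 19, 34, 38, 323, 646]
Count: 8


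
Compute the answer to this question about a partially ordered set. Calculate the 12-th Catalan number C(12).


C(n) = C(2n, n) / (n+1).
C(24, 12) = 2704156
C(12) = 2704156 / 13 = 208012


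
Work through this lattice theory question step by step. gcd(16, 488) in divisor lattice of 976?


Meet=gcd.
gcd(16,488)=8


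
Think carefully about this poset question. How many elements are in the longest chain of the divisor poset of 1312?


A chain is a totally ordered subset; we count the number of elements in a maximum chain.
Compute, for each element x, the size of the longest chain ending at x:
  1: 1
  2: 2
  41: 2
  4: 3
  8: 4
  82: 3
  ...
A maximum chain: 1 < 2 < 4 < 8 < 16 < 32 < 1312
Number of elements in the longest chain: 7


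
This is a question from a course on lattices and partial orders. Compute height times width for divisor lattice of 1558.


Height = length of longest chain minus 1; width = size of largest antichain.
A maximum chain: 1 | 41 | 779 | 1558  (height 3).
A maximum antichain: {2, 19, 41}  (width 3).
Product = 3 * 3 = 9


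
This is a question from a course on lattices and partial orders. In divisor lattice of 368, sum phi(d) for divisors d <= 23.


Divisors of 368 up to 23: [1, 2, 4, 8, 16, 23]
phi values: [1, 1, 2, 4, 8, 22]
Sum = 38


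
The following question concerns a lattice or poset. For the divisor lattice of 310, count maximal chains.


A maximal chain goes from the minimum element to a maximal element via cover relations.
Counting all min-to-max paths in the cover graph.
Total maximal chains: 6


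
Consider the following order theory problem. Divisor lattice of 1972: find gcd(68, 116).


In a divisor lattice, meet = gcd (greatest common divisor).
By Euclidean algorithm or factoring: gcd(68,116) = 4


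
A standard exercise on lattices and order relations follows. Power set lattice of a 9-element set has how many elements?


Power set = 2^n.
2^9 = 512


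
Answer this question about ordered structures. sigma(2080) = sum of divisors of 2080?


sigma(n) = sum of divisors.
Divisors of 2080: [1, 2, 4, 5, 8, 10, 13, 16, 20, 26, 32, 40, 52, 65, 80, 104, 130, 160, 208, 260, 416, 520, 1040, 2080]
Sum = 5292


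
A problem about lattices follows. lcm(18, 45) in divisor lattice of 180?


Join=lcm.
gcd(18,45)=9
lcm=90


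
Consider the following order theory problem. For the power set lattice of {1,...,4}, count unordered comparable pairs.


A comparable pair {a,b} has a < b or b < a in the order.
Count unordered pairs where one element is strictly below the other.
Examples: {{},{1}}, {{},{2}}, {{},{3}}, {{},{4}}, ...
Total comparable pairs: 65


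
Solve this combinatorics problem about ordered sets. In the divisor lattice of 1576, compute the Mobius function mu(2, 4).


In a divisor lattice, mu(a,b) = mu(b/a) where mu is the classical Mobius function.
b/a = 4/2 = 2
Prime factorization of 2: primes [2]
2 is squarefree with 1 prime factor(s), so mu(2) = (-1)^1 = -1


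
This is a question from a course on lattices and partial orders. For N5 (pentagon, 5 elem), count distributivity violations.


Distributive law: a ^ (b v c) = (a ^ b) v (a ^ c).
Check all 5^3 = 125 ordered triples (a,b,c).
  e.g. a=b, b=a, c=c: lhs=b != rhs=a
  e.g. a=b, b=c, c=a: lhs=b != rhs=a
Total violating triples: 2


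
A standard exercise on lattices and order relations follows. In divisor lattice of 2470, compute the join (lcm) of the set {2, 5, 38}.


In a divisor lattice, join = lcm (least common multiple).
Compute lcm iteratively: start with first element, then lcm(current, next).
Elements: [2, 5, 38]
lcm(2,5) = 10
lcm(10,38) = 190
Final lcm = 190


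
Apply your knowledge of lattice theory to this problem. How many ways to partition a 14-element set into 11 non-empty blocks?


S(n,k) = k*S(n-1,k) + S(n-1,k-1).
S(13,11) = 2431, S(13,10) = 39325
S(14,11) = 11*2431 + 39325 = 26741 + 39325
S(14,11) = 66066


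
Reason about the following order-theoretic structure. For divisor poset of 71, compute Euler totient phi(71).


phi(n) = n * prod_{p|n} (1 - 1/p).
Prime divisors of 71: [71]
phi(71) = 71 * (1 - 1/71)
phi(71) = 70


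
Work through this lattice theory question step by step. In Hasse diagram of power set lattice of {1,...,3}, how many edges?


A cover relation a -< b holds when a < b with no c strictly between.
Cover relations:
  {} -< {1}
  {} -< {2}
  {} -< {3}
  {1} -< {1,2}
  {1} -< {1,3}
  {2} -< {1,2}
  {2} -< {2,3}
  {3} -< {1,3}
  ...4 more
Total: 12


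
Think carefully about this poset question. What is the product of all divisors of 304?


Divisors of 304: [1, 2, 4, 8, 16, 19, 38, 76, 152, 304]
Product = n^(d(n)/2) = 304^(10/2)
Product = 2596377985024


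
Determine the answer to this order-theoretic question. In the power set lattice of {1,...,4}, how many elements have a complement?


An element a is complemented if some b has a meet b = bottom, a join b = top.
every subset A has complement S\A, so all elements are complemented.
Complemented elements: {}, {1}, {2}, {3}, {4}, {1,2}, ... (10 more)
Count: 16


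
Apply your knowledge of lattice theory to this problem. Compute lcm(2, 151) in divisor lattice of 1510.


In a divisor lattice, join = lcm (least common multiple).
gcd(2,151) = 1
lcm(2,151) = 2*151/gcd = 302/1 = 302


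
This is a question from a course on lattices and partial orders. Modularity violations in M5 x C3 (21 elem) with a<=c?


Modular law: if a <= c then a v (b ^ c) = (a v b) ^ c.
Check all triples (a,b,c) with a <= c among 21 elements.
This lattice is modular (diamonds M_m and their chain-products are modular).
Total violating triples: 0


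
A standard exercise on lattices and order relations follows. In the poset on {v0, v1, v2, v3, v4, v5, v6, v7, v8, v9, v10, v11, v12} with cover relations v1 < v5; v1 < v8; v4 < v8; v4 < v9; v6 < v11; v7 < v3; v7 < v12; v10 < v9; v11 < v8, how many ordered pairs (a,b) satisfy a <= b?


The order relation is {(a,b) : a <= b}, reflexive so it includes (a,a).
Examples: (v0,v0), (v1,v1), (v1,v5), (v1,v8), (v10,v10), ...
Total ordered pairs: 23


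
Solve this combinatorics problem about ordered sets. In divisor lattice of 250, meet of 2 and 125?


In a divisor lattice, meet = gcd (greatest common divisor).
By Euclidean algorithm or factoring: gcd(2,125) = 1
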